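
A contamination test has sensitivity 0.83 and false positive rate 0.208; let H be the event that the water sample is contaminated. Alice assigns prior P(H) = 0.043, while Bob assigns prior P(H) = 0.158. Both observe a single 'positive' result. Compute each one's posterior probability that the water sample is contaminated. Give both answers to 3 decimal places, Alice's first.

The likelihood ratio for a 'positive' result is 0.83/0.208 = 3.9904.
Alice: prior odds 0.043/0.957 = 0.044932; posterior odds 0.17930; posterior probability 0.152.
Bob: prior odds 0.158/0.842 = 0.18765; posterior odds 0.74879; posterior probability 0.428.

Alice: 0.152; Bob: 0.428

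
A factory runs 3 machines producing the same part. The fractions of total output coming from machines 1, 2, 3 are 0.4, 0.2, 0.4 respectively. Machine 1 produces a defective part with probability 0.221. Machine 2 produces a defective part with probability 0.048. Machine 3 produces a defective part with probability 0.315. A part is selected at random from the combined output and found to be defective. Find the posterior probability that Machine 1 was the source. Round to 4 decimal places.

P(defective|M1) = 0.221; P(defective|M2) = 0.048; P(defective|M3) = 0.315.
Prior × likelihood for each source: 0.4·0.221=0.08840, 0.2·0.048=0.009600, 0.4·0.315=0.1260. Summing gives P(defective) = 0.22400.
P(Machine 1 | defective) = 0.08840 / 0.22400 = 0.3946.

Posterior probability ≈ 0.3946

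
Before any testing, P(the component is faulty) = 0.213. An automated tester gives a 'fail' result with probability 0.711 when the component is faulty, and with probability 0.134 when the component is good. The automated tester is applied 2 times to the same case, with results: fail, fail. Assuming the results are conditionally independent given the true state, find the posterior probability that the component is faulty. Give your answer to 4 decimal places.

Posterior P(H) ≈ 0.8840

With H the event that the component is faulty, the joint likelihood of the observed sequence is P(data|H) = 0.711·0.711 = 0.50552 and P(data|¬H) = 0.134·0.134 = 0.017956.
Bayes: P(H|data) = 0.213·0.50552 / (0.213·0.50552 + 0.787·0.017956) = 0.10768/0.12181 = 0.8840.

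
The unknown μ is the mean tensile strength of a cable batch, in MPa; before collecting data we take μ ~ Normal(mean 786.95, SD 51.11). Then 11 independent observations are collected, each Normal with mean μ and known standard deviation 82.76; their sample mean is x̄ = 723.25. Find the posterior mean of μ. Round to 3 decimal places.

Prior precision 1/τ₀² = 1/51.11² = 0.00038281; data precision n/σ² = 11/82.76² = 0.00160602.
Posterior precision = 0.00038281 + 0.00160602 = 0.00198884.
Posterior mean = (0.00038281·786.95 + 0.00160602·723.25) / 0.00198884 = 735.511.

Posterior mean ≈ 735.511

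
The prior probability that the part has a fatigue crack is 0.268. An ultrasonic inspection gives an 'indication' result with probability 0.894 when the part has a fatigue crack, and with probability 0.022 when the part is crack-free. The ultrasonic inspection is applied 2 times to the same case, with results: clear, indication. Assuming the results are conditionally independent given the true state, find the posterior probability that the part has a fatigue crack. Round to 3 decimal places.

Let H be the event that the part has a fatigue crack; start with P(H) = 0.268. P('indication'|H) = 0.894, P('indication'|¬H) = 0.022.
Update on result 1 ('clear'): P(H) ← 0.106·0.2680 / (0.106·0.2680 + 0.978·0.7320) = 0.028408/0.74430 = 0.0382.
Update on result 2 ('indication'): P(H) ← 0.894·0.0382 / (0.894·0.0382 + 0.022·0.9618) = 0.034121/0.055282 = 0.6172.

Posterior P(H) ≈ 0.617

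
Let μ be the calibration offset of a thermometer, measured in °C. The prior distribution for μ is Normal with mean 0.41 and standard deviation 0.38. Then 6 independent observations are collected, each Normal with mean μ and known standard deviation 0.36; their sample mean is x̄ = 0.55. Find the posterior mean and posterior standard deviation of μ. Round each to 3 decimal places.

Prior precision 1/τ₀² = 1/0.38² = 6.92521; data precision n/σ² = 6/0.36² = 46.2963.
Posterior precision = 6.92521 + 46.2963 = 53.2215, giving posterior SD = 1/√53.2215 = 0.137.
Posterior mean = (6.92521·0.41 + 46.2963·0.55) / 53.2215 = 0.532.

Posterior mean ≈ 0.532; posterior SD ≈ 0.137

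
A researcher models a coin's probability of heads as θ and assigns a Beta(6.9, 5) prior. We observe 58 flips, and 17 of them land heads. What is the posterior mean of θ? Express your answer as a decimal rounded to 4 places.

Observing 17 successes and 41 failures updates Beta(6.9, 5) by adding the success and failure counts to the two shape parameters: α = 6.9+17 = 23.9, β = 5+41 = 46.
E[θ | data] = 23.9/(23.9+46) = 0.3419.

Posterior mean ≈ 0.3419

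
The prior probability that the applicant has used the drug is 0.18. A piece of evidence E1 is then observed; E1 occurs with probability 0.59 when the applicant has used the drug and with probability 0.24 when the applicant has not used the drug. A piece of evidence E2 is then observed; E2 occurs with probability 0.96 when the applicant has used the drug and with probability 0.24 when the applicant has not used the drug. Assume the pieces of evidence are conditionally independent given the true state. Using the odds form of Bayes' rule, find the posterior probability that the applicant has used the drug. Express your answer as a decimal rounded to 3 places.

Prior odds = 0.18/(1−0.18) = 0.21951. In log-odds, ln(0.21951) = -1.5163.
Add log likelihood ratios: ln(2.4583) + ln(4.0000) = 2.2858.
Posterior log-odds = 0.76943, so posterior odds = exp(0.76943) = 2.1585. Converting, P(H|E) = 2.1585/3.1585 = 0.683.

Posterior probability ≈ 0.683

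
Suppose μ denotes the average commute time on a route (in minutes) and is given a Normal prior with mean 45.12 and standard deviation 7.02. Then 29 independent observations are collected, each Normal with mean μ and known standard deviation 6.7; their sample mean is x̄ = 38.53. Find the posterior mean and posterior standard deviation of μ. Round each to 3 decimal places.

Prior precision 1/τ₀² = 1/7.02² = 0.0202920; data precision n/σ² = 29/6.7² = 0.646024.
Posterior precision = 0.0202920 + 0.646024 = 0.666316, giving posterior SD = 1/√0.666316 = 1.225.
Posterior mean = (0.0202920·45.12 + 0.646024·38.53) / 0.666316 = 38.731.

Posterior mean ≈ 38.731; posterior SD ≈ 1.225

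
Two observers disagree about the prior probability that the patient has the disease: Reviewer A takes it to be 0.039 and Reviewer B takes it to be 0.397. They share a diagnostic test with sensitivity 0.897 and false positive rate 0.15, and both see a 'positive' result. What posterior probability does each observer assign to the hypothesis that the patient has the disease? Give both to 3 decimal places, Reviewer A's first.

Reviewer A: 0.195; Reviewer B: 0.797

The likelihood ratio for a 'positive' result is 0.897/0.15 = 5.9800.
Reviewer A: prior odds 0.039/0.961 = 0.040583; posterior odds 0.24268; posterior probability 0.195.
Reviewer B: prior odds 0.397/0.603 = 0.65837; posterior odds 3.9371; posterior probability 0.797.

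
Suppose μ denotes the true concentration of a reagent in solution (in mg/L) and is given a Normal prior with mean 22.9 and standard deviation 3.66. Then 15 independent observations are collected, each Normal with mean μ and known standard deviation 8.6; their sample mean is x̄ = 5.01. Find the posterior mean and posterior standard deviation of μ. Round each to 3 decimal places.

Posterior mean ≈ 9.823; posterior SD ≈ 1.898

With known σ, the Normal prior is conjugate. Weight on the data is w = (n/σ²)/(n/σ² + 1/τ₀²) = 0.202812/(0.202812+0.0746514) = 0.73095.
Posterior mean = w·x̄ + (1−w)·μ₀ = 0.73095·5.01 + 0.26905·22.9 = 9.823. Posterior variance = 1/(0.202812+0.0746514) = 3.60407, so SD = 1.898.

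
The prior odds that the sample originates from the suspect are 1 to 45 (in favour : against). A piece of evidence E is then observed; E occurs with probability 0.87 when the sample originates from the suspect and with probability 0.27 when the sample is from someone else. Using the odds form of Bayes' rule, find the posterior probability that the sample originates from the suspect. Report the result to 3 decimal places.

Posterior probability ≈ 0.067

Prior odds = 1/45 = 0.022222.
Likelihood ratio for E = 0.87/0.27 = 3.2222.
Posterior odds = prior odds × LR = 0.071605.
Posterior probability = odds/(1+odds) = 0.071605/1.0716 = 0.067.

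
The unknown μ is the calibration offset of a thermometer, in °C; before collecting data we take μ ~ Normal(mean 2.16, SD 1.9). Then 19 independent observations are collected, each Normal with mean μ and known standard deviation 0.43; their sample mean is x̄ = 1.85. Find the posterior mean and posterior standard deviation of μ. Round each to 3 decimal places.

Prior precision 1/τ₀² = 1/1.9² = 0.277008; data precision n/σ² = 19/0.43² = 102.758.
Posterior precision = 0.277008 + 102.758 = 103.035, giving posterior SD = 1/√103.035 = 0.099.
Posterior mean = (0.277008·2.16 + 102.758·1.85) / 103.035 = 1.851.

Posterior mean ≈ 1.851; posterior SD ≈ 0.099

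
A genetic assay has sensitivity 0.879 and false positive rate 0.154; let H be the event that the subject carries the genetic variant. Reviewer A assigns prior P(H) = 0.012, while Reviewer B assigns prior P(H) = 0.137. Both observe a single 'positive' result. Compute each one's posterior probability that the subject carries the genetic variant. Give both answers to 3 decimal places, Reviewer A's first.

P('+'|H) = 0.879, P('+'|¬H) = 0.154.
Reviewer A: numerator 0.879·0.012 = 0.010548; evidence = 0.010548+0.154·0.988 = 0.16270; posterior = 0.065.
Reviewer B: numerator 0.879·0.137 = 0.12042; evidence = 0.12042+0.154·0.863 = 0.25333; posterior = 0.475.

Reviewer A: 0.065; Reviewer B: 0.475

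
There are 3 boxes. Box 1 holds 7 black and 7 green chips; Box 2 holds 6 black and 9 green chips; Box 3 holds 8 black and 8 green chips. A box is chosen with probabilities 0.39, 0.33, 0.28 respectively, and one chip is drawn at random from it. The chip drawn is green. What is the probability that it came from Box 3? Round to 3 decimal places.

Posterior probability ≈ 0.263

P(green|Box 1) = 0.5; P(green|Box 2) = 0.6; P(green|Box 3) = 0.5.
Prior × likelihood for each source: 0.39·0.5=0.1950, 0.33·0.6=0.1980, 0.28·0.5=0.1400. Summing gives P(green) = 0.53300.
P(Box 3 | green) = 0.1400 / 0.53300 = 0.263.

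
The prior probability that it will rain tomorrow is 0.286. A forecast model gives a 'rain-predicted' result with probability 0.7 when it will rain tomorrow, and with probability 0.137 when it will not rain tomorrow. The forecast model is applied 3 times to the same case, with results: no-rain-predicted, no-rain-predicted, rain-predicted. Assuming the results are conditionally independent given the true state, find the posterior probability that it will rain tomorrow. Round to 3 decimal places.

With H the event that it will rain tomorrow, the joint likelihood of the observed sequence is P(data|H) = 0.3·0.3·0.7 = 0.063000 and P(data|¬H) = 0.863·0.863·0.137 = 0.10203.
Bayes: P(H|data) = 0.286·0.063000 / (0.286·0.063000 + 0.714·0.10203) = 0.018018/0.090870 = 0.1983.

Posterior P(H) ≈ 0.198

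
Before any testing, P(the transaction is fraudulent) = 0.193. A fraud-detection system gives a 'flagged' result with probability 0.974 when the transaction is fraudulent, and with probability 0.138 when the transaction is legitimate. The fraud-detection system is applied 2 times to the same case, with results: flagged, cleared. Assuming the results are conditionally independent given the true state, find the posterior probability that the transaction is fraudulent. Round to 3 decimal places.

Posterior P(H) ≈ 0.048

Let H be the event that the transaction is fraudulent; start with P(H) = 0.193. P('flagged'|H) = 0.974, P('flagged'|¬H) = 0.138.
Update on result 1 ('flagged'): P(H) ← 0.974·0.1930 / (0.974·0.1930 + 0.138·0.8070) = 0.18798/0.29935 = 0.6280.
Update on result 2 ('cleared'): P(H) ← 0.026·0.6280 / (0.026·0.6280 + 0.862·0.3720) = 0.016327/0.33702 = 0.0484.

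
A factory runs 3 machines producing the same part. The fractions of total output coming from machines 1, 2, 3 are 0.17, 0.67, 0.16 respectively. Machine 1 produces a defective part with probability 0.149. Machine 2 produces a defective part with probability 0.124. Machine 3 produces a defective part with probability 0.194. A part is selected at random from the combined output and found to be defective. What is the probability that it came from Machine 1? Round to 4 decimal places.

Tabulate prior·likelihood by source: [1] prior 0.17, lik 0.149, product 0.02533; [2] prior 0.67, lik 0.124, product 0.08308; [3] prior 0.16, lik 0.194, product 0.03104.
Normalizing constant = 0.13945; the posterior for Machine 1 is its product over the sum, 0.02533/0.13945 = 0.1816.

Posterior probability ≈ 0.1816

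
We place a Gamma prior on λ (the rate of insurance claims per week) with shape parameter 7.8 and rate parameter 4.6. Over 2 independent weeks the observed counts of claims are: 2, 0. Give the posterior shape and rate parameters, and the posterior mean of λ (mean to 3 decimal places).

Posterior: Gamma(shape=9.8, rate=6.6); mean ≈ 1.485

The Poisson likelihood adds the total count to the shape and the number of exposure periods to the rate. Here ∑xᵢ = 2 and n = 2, so shape 7.8→9.8 and rate 4.6→6.6.
Posterior mean = shape/rate = 9.8/6.6 = 1.485.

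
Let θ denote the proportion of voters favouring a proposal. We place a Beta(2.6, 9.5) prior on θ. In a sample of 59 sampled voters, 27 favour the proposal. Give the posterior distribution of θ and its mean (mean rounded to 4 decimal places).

Posterior: Beta(29.6, 41.5); mean ≈ 0.4163

The binomial likelihood is conjugate to the Beta prior: with 27 successes and 32 failures, the posterior is Beta(2.6+27, 9.5+32) = Beta(29.6, 41.5).
Posterior mean = α/(α+β) = 29.6/71.1 = 0.4163.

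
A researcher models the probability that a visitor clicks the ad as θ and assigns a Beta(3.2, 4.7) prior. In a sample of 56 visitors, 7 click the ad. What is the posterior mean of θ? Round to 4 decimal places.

Posterior mean ≈ 0.1596

The binomial likelihood is conjugate to the Beta prior: with 7 successes and 49 failures, the posterior is Beta(3.2+7, 4.7+49) = Beta(10.2, 53.7).
E[θ | data] = 10.2/(10.2+53.7) = 0.1596.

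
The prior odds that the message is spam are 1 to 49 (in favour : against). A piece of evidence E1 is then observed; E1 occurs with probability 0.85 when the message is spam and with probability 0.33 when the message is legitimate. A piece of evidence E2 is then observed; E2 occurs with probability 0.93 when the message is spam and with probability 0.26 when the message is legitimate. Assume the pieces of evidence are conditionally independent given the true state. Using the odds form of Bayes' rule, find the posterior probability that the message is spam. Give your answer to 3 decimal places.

Prior odds = 1/49 = 0.020408. In log-odds, ln(0.020408) = -3.8918.
Add log likelihood ratios: ln(2.5758) + ln(3.5769) = 2.2206.
Posterior log-odds = -1.6712, so posterior odds = exp(-1.6712) = 0.18803. Converting, P(H|E) = 0.18803/1.1880 = 0.158.

Posterior probability ≈ 0.158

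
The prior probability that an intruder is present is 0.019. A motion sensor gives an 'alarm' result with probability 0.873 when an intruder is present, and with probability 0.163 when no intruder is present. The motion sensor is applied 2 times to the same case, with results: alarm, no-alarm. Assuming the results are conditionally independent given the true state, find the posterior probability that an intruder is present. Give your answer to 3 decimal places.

Posterior P(H) ≈ 0.015

With H the event that an intruder is present, the joint likelihood of the observed sequence is P(data|H) = 0.873·0.127 = 0.11087 and P(data|¬H) = 0.163·0.837 = 0.13643.
Bayes: P(H|data) = 0.019·0.11087 / (0.019·0.11087 + 0.981·0.13643) = 0.0021065/0.13595 = 0.0155.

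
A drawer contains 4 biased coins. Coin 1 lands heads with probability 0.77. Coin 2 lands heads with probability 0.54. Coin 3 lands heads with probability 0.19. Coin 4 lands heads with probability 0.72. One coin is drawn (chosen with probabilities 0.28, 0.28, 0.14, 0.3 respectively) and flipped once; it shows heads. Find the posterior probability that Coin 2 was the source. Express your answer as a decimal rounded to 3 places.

Tabulate prior·likelihood by source: [1] prior 0.28, lik 0.77, product 0.2156; [2] prior 0.28, lik 0.54, product 0.1512; [3] prior 0.14, lik 0.19, product 0.02660; [4] prior 0.3, lik 0.72, product 0.2160.
Normalizing constant = 0.60940; the posterior for Coin 2 is its product over the sum, 0.1512/0.60940 = 0.248.

Posterior probability ≈ 0.248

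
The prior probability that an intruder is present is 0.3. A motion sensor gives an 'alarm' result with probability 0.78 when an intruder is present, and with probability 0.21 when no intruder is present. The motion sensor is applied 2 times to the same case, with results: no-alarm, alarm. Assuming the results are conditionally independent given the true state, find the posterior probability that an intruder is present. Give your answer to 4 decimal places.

Posterior P(H) ≈ 0.3071

With H the event that an intruder is present, the joint likelihood of the observed sequence is P(data|H) = 0.22·0.78 = 0.17160 and P(data|¬H) = 0.79·0.21 = 0.16590.
Bayes: P(H|data) = 0.3·0.17160 / (0.3·0.17160 + 0.7·0.16590) = 0.051480/0.16761 = 0.3071.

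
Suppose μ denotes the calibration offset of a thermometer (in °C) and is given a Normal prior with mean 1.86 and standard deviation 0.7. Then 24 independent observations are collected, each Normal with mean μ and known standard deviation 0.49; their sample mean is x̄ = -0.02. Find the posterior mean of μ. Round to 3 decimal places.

With known σ, the Normal prior is conjugate. Weight on the data is w = (n/σ²)/(n/σ² + 1/τ₀²) = 99.9584/(99.9584+2.04082) = 0.97999.
Posterior mean = w·x̄ + (1−w)·μ₀ = 0.97999·-0.02 + 0.020008·1.86 = 0.018.

Posterior mean ≈ 0.018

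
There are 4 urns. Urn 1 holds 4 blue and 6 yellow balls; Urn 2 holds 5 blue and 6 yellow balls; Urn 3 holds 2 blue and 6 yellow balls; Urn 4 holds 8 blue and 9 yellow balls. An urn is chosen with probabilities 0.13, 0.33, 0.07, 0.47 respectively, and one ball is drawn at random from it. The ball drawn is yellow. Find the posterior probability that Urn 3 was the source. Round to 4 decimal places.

Tabulate prior·likelihood by source: [1] prior 0.13, lik 0.6, product 0.07800; [2] prior 0.33, lik 0.5455, product 0.1800; [3] prior 0.07, lik 0.75, product 0.05250; [4] prior 0.47, lik 0.5294, product 0.2488.
Normalizing constant = 0.55932; the posterior for Urn 3 is its product over the sum, 0.05250/0.55932 = 0.0939.

Posterior probability ≈ 0.0939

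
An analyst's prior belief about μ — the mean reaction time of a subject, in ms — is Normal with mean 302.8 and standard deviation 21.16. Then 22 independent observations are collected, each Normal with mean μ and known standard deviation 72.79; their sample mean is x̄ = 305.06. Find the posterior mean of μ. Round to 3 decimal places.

With known σ, the Normal prior is conjugate. Weight on the data is w = (n/σ²)/(n/σ² + 1/τ₀²) = 0.00415221/(0.00415221+0.00223341) = 0.65024.
Posterior mean = w·x̄ + (1−w)·μ₀ = 0.65024·305.06 + 0.34976·302.8 = 304.270.

Posterior mean ≈ 304.270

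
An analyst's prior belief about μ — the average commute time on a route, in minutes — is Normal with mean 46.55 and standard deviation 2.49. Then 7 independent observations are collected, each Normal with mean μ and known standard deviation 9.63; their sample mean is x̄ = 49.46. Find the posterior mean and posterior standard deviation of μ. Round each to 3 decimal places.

Prior precision 1/τ₀² = 1/2.49² = 0.161288; data precision n/σ² = 7/9.63² = 0.0754824.
Posterior precision = 0.161288 + 0.0754824 = 0.236770, giving posterior SD = 1/√0.236770 = 2.055.
Posterior mean = (0.161288·46.55 + 0.0754824·49.46) / 0.236770 = 47.478.

Posterior mean ≈ 47.478; posterior SD ≈ 2.055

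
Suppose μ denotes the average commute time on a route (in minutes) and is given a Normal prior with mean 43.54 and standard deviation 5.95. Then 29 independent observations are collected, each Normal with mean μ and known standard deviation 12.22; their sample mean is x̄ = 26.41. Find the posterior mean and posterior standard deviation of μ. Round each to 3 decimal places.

Posterior mean ≈ 28.585; posterior SD ≈ 2.120

With known σ, the Normal prior is conjugate. Weight on the data is w = (n/σ²)/(n/σ² + 1/τ₀²) = 0.194203/(0.194203+0.0282466) = 0.87302.
Posterior mean = w·x̄ + (1−w)·μ₀ = 0.87302·26.41 + 0.12698·43.54 = 28.585. Posterior variance = 1/(0.194203+0.0282466) = 4.49540, so SD = 2.120.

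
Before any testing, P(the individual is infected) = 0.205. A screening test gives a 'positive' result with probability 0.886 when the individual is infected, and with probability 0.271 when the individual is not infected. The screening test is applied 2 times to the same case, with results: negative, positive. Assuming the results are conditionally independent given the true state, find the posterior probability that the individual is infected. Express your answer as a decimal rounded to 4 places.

With H the event that the individual is infected, the joint likelihood of the observed sequence is P(data|H) = 0.114·0.886 = 0.10100 and P(data|¬H) = 0.729·0.271 = 0.19756.
Bayes: P(H|data) = 0.205·0.10100 / (0.205·0.10100 + 0.795·0.19756) = 0.020706/0.17777 = 0.1165.

Posterior P(H) ≈ 0.1165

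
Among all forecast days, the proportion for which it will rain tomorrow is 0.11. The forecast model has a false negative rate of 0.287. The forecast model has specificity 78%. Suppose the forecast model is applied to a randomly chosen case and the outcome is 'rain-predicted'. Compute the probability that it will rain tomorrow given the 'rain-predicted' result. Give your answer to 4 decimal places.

Let H be the event that it will rain tomorrow. P(H) = 0.11, so P(¬H) = 0.89. With E the 'rain-predicted' result, P(E|H) = 0.713 and P(E|¬H) = 0.22.
P(E) = 0.713·0.11 + 0.22·0.89 = 0.078430 + 0.19580 = 0.27423.
By Bayes' theorem, P(H|E) = 0.078430 / 0.27423 = 0.2860.

P(H | E) ≈ 0.2860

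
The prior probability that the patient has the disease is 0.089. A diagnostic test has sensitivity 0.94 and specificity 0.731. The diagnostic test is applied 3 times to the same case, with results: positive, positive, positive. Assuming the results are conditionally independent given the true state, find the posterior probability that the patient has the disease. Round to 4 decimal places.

Let H be the event that the patient has the disease; start with P(H) = 0.089. P('positive'|H) = 0.94, P('positive'|¬H) = 0.269.
Update on result 1 ('positive'): P(H) ← 0.94·0.0890 / (0.94·0.0890 + 0.269·0.9110) = 0.083660/0.32872 = 0.2545.
Update on result 2 ('positive'): P(H) ← 0.94·0.2545 / (0.94·0.2545 + 0.269·0.7455) = 0.23923/0.43977 = 0.5440.
Update on result 3 ('positive'): P(H) ← 0.94·0.5440 / (0.94·0.5440 + 0.269·0.4560) = 0.51135/0.63402 = 0.8065.

Posterior P(H) ≈ 0.8065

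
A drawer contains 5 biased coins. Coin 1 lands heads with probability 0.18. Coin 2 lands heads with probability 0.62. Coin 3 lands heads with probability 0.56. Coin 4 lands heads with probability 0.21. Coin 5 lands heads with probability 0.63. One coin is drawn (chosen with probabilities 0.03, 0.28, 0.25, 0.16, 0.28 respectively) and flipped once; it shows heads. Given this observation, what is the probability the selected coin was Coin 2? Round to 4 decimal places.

P(heads|C1) = 0.18; P(heads|C2) = 0.62; P(heads|C3) = 0.56; P(heads|C4) = 0.21; P(heads|C5) = 0.63.
Prior × likelihood for each source: 0.03·0.18=0.005400, 0.28·0.62=0.1736, 0.25·0.56=0.1400, 0.16·0.21=0.03360, 0.28·0.63=0.1764. Summing gives P(heads) = 0.52900.
P(Coin 2 | heads) = 0.1736 / 0.52900 = 0.3282.

Posterior probability ≈ 0.3282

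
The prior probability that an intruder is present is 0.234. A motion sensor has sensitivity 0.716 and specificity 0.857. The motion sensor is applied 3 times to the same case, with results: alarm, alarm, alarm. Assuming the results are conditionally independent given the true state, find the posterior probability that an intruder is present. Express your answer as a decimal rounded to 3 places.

With H the event that an intruder is present, the joint likelihood of the observed sequence is P(data|H) = 0.716·0.716·0.716 = 0.36706 and P(data|¬H) = 0.143·0.143·0.143 = 0.0029242.
Bayes: P(H|data) = 0.234·0.36706 / (0.234·0.36706 + 0.766·0.0029242) = 0.085892/0.088132 = 0.9746.

Posterior P(H) ≈ 0.975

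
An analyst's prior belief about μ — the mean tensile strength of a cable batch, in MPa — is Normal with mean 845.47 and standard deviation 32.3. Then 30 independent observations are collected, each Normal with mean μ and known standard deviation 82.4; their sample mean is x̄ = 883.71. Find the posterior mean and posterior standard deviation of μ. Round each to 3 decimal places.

Posterior mean ≈ 876.893; posterior SD ≈ 13.637

With known σ, the Normal prior is conjugate. Weight on the data is w = (n/σ²)/(n/σ² + 1/τ₀²) = 0.00441842/(0.00441842+0.00095851) = 0.82174.
Posterior mean = w·x̄ + (1−w)·μ₀ = 0.82174·883.71 + 0.17826·845.47 = 876.893. Posterior variance = 1/(0.00441842+0.00095851) = 185.980, so SD = 13.637.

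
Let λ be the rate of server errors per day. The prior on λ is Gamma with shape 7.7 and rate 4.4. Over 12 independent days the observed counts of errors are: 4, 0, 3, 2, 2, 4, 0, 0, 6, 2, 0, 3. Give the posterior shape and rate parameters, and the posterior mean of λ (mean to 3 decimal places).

Posterior: Gamma(shape=33.7, rate=16.4); mean ≈ 2.055

The Poisson likelihood adds the total count to the shape and the number of exposure periods to the rate. Here ∑xᵢ = 26 and n = 12, so shape 7.7→33.7 and rate 4.4→16.4.
Posterior mean = shape/rate = 33.7/16.4 = 2.055.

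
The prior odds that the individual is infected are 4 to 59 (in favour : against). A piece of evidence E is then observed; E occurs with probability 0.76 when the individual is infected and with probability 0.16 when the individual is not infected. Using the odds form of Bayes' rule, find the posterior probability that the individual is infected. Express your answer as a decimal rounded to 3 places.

Posterior probability ≈ 0.244

Prior odds = 4/59 = 0.067797.
Likelihood ratio for E = 0.76/0.16 = 4.7500.
Posterior odds = prior odds × LR = 0.32203.
Posterior probability = odds/(1+odds) = 0.32203/1.3220 = 0.244.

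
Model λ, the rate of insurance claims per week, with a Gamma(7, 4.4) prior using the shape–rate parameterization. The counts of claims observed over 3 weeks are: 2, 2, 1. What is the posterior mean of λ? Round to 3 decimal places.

Total count ∑xᵢ = 5 over n = 3 weeks.
Gamma is conjugate to the Poisson likelihood: posterior is Gamma(shape = 7+5 = 12, rate = 4.4+3 = 7.4).
E[λ | data] = 12/7.4 = 1.622.

Posterior mean ≈ 1.622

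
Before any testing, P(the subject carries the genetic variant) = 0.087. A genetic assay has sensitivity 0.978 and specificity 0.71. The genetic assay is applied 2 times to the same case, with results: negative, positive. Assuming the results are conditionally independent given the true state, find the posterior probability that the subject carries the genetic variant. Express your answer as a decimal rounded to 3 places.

Posterior P(H) ≈ 0.010

With H the event that the subject carries the genetic variant, the joint likelihood of the observed sequence is P(data|H) = 0.022·0.978 = 0.021516 and P(data|¬H) = 0.71·0.29 = 0.20590.
Bayes: P(H|data) = 0.087·0.021516 / (0.087·0.021516 + 0.913·0.20590) = 0.0018719/0.18986 = 0.0099.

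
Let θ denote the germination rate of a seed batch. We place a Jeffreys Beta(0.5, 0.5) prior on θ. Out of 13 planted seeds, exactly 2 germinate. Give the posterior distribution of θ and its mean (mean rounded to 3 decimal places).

Posterior: Beta(2.5, 11.5); mean ≈ 0.179

The binomial likelihood is conjugate to the Beta prior: with 2 successes and 11 failures, the posterior is Beta(0.5+2, 0.5+11) = Beta(2.5, 11.5).
E[θ | data] = 2.5/(2.5+11.5) = 0.179.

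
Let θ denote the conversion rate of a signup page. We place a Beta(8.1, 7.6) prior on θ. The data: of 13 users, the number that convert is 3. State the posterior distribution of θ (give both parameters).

Posterior: Beta(11.1, 17.6)

Observing 3 successes and 10 failures updates Beta(8.1, 7.6) by adding the success and failure counts to the two shape parameters: α = 8.1+3 = 11.1, β = 7.6+10 = 17.6.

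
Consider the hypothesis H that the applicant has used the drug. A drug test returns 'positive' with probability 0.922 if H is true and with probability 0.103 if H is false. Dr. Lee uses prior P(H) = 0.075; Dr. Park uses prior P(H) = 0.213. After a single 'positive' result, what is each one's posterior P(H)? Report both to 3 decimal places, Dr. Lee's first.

Dr. Lee: 0.421; Dr. Park: 0.708

P('+'|H) = 0.922, P('+'|¬H) = 0.103.
Dr. Lee: numerator 0.922·0.075 = 0.069150; evidence = 0.069150+0.103·0.925 = 0.16442; posterior = 0.421.
Dr. Park: numerator 0.922·0.213 = 0.19639; evidence = 0.19639+0.103·0.787 = 0.27745; posterior = 0.708.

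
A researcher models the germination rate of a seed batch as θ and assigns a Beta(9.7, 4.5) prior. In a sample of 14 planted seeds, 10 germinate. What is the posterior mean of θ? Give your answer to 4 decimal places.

The binomial likelihood is conjugate to the Beta prior: with 10 successes and 4 failures, the posterior is Beta(9.7+10, 4.5+4) = Beta(19.7, 8.5).
E[θ | data] = 19.7/(19.7+8.5) = 0.6986.

Posterior mean ≈ 0.6986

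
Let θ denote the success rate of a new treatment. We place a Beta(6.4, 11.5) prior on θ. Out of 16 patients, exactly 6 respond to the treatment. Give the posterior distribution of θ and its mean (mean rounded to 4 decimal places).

The binomial likelihood is conjugate to the Beta prior: with 6 successes and 10 failures, the posterior is Beta(6.4+6, 11.5+10) = Beta(12.4, 21.5).
E[θ | data] = 12.4/(12.4+21.5) = 0.3658.

Posterior: Beta(12.4, 21.5); mean ≈ 0.3658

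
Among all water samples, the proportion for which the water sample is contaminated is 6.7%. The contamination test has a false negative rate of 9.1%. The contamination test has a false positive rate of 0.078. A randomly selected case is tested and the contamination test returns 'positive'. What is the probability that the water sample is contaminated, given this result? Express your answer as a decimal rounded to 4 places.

Let H be the event that the water sample is contaminated. P(H) = 0.067, so P(¬H) = 0.933. With E the 'positive' result, P(E|H) = 0.909 and P(E|¬H) = 0.078.
P(E) = 0.909·0.067 + 0.078·0.933 = 0.060903 + 0.072774 = 0.13368.
By Bayes' theorem, P(H|E) = 0.060903 / 0.13368 = 0.4556.

P(H | E) ≈ 0.4556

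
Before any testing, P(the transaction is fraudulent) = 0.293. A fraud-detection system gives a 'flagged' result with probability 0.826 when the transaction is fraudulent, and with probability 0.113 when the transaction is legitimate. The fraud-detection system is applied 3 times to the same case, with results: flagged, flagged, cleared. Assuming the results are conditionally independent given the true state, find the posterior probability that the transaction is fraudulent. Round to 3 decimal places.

Posterior P(H) ≈ 0.813

Let H be the event that the transaction is fraudulent; start with P(H) = 0.293. P('flagged'|H) = 0.826, P('flagged'|¬H) = 0.113.
Update on result 1 ('flagged'): P(H) ← 0.826·0.2930 / (0.826·0.2930 + 0.113·0.7070) = 0.24202/0.32191 = 0.7518.
Update on result 2 ('flagged'): P(H) ← 0.826·0.7518 / (0.826·0.7518 + 0.113·0.2482) = 0.62100/0.64905 = 0.9568.
Update on result 3 ('cleared'): P(H) ← 0.174·0.9568 / (0.174·0.9568 + 0.887·0.0432) = 0.16648/0.20481 = 0.8129.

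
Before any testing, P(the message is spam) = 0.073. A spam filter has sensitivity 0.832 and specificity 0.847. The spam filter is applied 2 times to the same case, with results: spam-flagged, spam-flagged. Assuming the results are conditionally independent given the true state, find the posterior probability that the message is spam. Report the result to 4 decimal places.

Posterior P(H) ≈ 0.6996

Let H be the event that the message is spam; start with P(H) = 0.073. P('spam-flagged'|H) = 0.832, P('spam-flagged'|¬H) = 0.153.
Update on result 1 ('spam-flagged'): P(H) ← 0.832·0.0730 / (0.832·0.0730 + 0.153·0.9270) = 0.060736/0.20257 = 0.2998.
Update on result 2 ('spam-flagged'): P(H) ← 0.832·0.2998 / (0.832·0.2998 + 0.153·0.7002) = 0.24946/0.35659 = 0.6996.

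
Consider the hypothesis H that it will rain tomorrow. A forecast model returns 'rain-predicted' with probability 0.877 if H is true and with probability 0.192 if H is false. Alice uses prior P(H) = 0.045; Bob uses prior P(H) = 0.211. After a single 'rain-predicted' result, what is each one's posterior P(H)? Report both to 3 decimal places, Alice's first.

The likelihood ratio for a 'rain-predicted' result is 0.877/0.192 = 4.5677.
Alice: prior odds 0.045/0.955 = 0.047120; posterior odds 0.21523; posterior probability 0.177.
Bob: prior odds 0.211/0.789 = 0.26743; posterior odds 1.2215; posterior probability 0.550.

Alice: 0.177; Bob: 0.550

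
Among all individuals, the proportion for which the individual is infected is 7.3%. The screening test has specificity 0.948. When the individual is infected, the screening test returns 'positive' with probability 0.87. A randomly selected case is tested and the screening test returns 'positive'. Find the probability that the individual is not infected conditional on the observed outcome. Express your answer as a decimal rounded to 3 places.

P(¬H | E) ≈ 0.431

Write H for 'the individual is infected'. Prior odds H:¬H = 0.073/0.927 = 0.078749. For the 'positive' outcome, the likelihood ratio is 0.87/0.052 = 16.731.
Posterior odds = 0.078749 × 16.731 = 1.3175, so P(H|E) = 1.3175/(1+1.3175) = 0.569. Then P(¬H|E) = 1 − 0.569 = 0.431.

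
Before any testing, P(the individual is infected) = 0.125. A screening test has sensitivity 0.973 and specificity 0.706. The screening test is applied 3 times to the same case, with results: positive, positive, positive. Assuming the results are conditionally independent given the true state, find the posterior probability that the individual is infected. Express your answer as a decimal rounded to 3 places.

Let H be the event that the individual is infected; start with P(H) = 0.125. P('positive'|H) = 0.973, P('positive'|¬H) = 0.294.
Update on result 1 ('positive'): P(H) ← 0.973·0.1250 / (0.973·0.1250 + 0.294·0.8750) = 0.12162/0.37887 = 0.3210.
Update on result 2 ('positive'): P(H) ← 0.973·0.3210 / (0.973·0.3210 + 0.294·0.6790) = 0.31235/0.51197 = 0.6101.
Update on result 3 ('positive'): P(H) ← 0.973·0.6101 / (0.973·0.6101 + 0.294·0.3899) = 0.59362/0.70825 = 0.8381.

Posterior P(H) ≈ 0.838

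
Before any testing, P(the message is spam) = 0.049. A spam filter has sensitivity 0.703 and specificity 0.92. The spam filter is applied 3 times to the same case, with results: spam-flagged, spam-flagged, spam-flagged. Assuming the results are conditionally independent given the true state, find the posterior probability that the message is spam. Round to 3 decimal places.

Posterior P(H) ≈ 0.972

With H the event that the message is spam, the joint likelihood of the observed sequence is P(data|H) = 0.703·0.703·0.703 = 0.34743 and P(data|¬H) = 0.08·0.08·0.08 = 0.00051200.
Bayes: P(H|data) = 0.049·0.34743 / (0.049·0.34743 + 0.951·0.00051200) = 0.017024/0.017511 = 0.9722.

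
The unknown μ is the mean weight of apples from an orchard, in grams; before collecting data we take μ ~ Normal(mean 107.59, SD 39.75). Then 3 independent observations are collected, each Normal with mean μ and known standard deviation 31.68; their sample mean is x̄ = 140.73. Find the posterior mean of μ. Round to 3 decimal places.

Posterior mean ≈ 134.939

Prior precision 1/τ₀² = 1/39.75² = 0.00063289; data precision n/σ² = 3/31.68² = 0.00298917.
Posterior precision = 0.00063289 + 0.00298917 = 0.00362206.
Posterior mean = (0.00063289·107.59 + 0.00298917·140.73) / 0.00362206 = 134.939.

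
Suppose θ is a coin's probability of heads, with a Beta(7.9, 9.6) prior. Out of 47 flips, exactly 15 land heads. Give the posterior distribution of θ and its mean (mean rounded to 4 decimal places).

Observing 15 successes and 32 failures updates Beta(7.9, 9.6) by adding the success and failure counts to the two shape parameters: α = 7.9+15 = 22.9, β = 9.6+32 = 41.6.
E[θ | data] = 22.9/(22.9+41.6) = 0.3550.

Posterior: Beta(22.9, 41.6); mean ≈ 0.3550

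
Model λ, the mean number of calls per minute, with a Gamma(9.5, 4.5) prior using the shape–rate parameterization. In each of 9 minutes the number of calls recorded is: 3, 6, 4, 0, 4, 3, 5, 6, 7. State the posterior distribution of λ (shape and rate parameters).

The Poisson likelihood adds the total count to the shape and the number of exposure periods to the rate. Here ∑xᵢ = 38 and n = 9, so shape 9.5→47.5 and rate 4.5→13.5.

Posterior: Gamma(shape=47.5, rate=13.5)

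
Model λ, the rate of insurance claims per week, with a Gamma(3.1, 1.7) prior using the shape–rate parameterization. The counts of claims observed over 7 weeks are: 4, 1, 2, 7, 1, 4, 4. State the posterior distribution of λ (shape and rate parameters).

Posterior: Gamma(shape=26.1, rate=8.7)

The Poisson likelihood adds the total count to the shape and the number of exposure periods to the rate. Here ∑xᵢ = 23 and n = 7, so shape 3.1→26.1 and rate 1.7→8.7.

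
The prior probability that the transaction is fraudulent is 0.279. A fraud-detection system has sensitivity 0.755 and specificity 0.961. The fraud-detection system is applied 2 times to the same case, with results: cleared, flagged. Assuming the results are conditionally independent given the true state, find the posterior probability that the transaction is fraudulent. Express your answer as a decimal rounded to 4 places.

With H the event that the transaction is fraudulent, the joint likelihood of the observed sequence is P(data|H) = 0.245·0.755 = 0.18498 and P(data|¬H) = 0.961·0.039 = 0.037479.
Bayes: P(H|data) = 0.279·0.18498 / (0.279·0.18498 + 0.721·0.037479) = 0.051608/0.078630 = 0.6563.

Posterior P(H) ≈ 0.6563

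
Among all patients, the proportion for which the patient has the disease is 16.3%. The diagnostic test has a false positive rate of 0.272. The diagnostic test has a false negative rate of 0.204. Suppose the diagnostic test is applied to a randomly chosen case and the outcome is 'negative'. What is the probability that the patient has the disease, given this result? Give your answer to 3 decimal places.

Write H for 'the patient has the disease'. Prior odds H:¬H = 0.163/0.837 = 0.19474. For the 'negative' outcome, the likelihood ratio is 0.204/0.728 = 0.28022.
Posterior odds = 0.19474 × 0.28022 = 0.054571, so P(H|E) = 0.054571/(1+0.054571) = 0.052.

P(H | E) ≈ 0.052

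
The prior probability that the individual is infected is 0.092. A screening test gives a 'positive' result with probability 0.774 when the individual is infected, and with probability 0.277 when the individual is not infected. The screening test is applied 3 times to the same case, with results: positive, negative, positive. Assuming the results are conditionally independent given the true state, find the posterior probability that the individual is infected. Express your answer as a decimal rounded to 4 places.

Posterior P(H) ≈ 0.1983

Let H be the event that the individual is infected; start with P(H) = 0.092. P('positive'|H) = 0.774, P('positive'|¬H) = 0.277.
Update on result 1 ('positive'): P(H) ← 0.774·0.0920 / (0.774·0.0920 + 0.277·0.9080) = 0.071208/0.32272 = 0.2206.
Update on result 2 ('negative'): P(H) ← 0.226·0.2206 / (0.226·0.2206 + 0.723·0.7794) = 0.049866/0.61334 = 0.0813.
Update on result 3 ('positive'): P(H) ← 0.774·0.0813 / (0.774·0.0813 + 0.277·0.9187) = 0.062928/0.31741 = 0.1983.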